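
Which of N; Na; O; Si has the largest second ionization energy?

Na

The second ionization energy removes an electron from the +1 ion. For each element: N⁺ still has 4 valence electrons; Na⁺ is the bare [Ne] core; O⁺ still has 5 valence electrons; Si⁺ still has 3 valence electrons.
Breaking into a closed-shell core is much more expensive than removing a leftover valence electron — Na has the largest IE_2 here.
Valence configurations: N⁺ [He]2s²2p², O⁺ [He]2s²2p³, Si⁺ [Ne]3s²3p¹.
Approximate IE_2 values (kJ/mol): N 2856, Na 4562, O 3388, Si 1577.
Hence IE_2: Si < N < O < Na.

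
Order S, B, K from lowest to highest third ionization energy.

S < B < K

Consider each +2 ion: S²⁺ still has 4 valence electrons; B²⁺ still has 1 valence electron; K²⁺ is already 1 electron into the core.
Breaking into a closed-shell core is much more expensive than removing a leftover valence electron — K has the largest IE_3 here.
Valence configurations: S²⁺ [Ne]3s²3p², B²⁺ [He]2s¹.
Tabulated IE_3 (kJ/mol): S 3357, B 3660, K 4420.
Putting it together, IE_3: S < B < K.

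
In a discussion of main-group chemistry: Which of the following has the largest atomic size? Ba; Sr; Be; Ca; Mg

Be is in period 2, group 2; Mg is in period 3, group 2; Ca is in period 4, group 2; Sr is in period 5, group 2; Ba is in period 6, group 2.
Moving right in a period, electrons are added to the same shell under a stronger nuclear pull, so atoms get smaller; moving down, a new shell is opened and atoms get larger.
All are in group 2, so atomic radius increases down the group.
The largest atomic size among these belongs to Ba.

Ba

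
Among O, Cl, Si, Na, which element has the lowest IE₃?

After 2 electrons have been removed, what remains? O²⁺ still has 4 valence electrons; Cl²⁺ still has 5 valence electrons; Si²⁺ still has 2 valence electrons; Na²⁺ is already 1 electron into the core.
Breaking into a closed-shell core is much more expensive than removing a leftover valence electron — Na has the largest IE_3 here.
Valence configurations: O²⁺ [He]2s²2p², Cl²⁺ [Ne]3s²3p³, Si²⁺ [Ne]3s².
The numbers (kJ/mol): O 5300, Cl 3822, Si 3232, Na 6910.
Overall IE_3 order: Si < Cl < O < Na.

Si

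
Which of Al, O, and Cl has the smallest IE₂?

Al

The second ionization energy removes an electron from the +1 ion. For each element: Al⁺ still has 2 valence electrons; O⁺ still has 5 valence electrons; Cl⁺ still has 6 valence electrons.
All are still removing valence electrons, so compare the +1 ions as you would atoms: IE_2 generally rises across a period (higher Z_eff) and falls down a group (larger shell), subject to the usual subshell exceptions.
Valence configurations: Al⁺ [Ne]3s², O⁺ [He]2s²2p³, Cl⁺ [Ne]3s²3p⁴.
Approximate IE_2 values (kJ/mol): Al 1817, O 3388, Cl 2298.
Hence IE_2: Al < Cl < O.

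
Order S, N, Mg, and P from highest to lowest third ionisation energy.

Mg > N > S > P

The third ionization energy removes an electron from the +2 ion. For each element: S²⁺ still has 4 valence electrons; N²⁺ still has 3 valence electrons; Mg²⁺ is the bare [Ne] core; P²⁺ still has 3 valence electrons.
Pulling an electron out of a noble-gas core costs far more than removing a remaining valence electron, so Mg sits at the high end of IE_3.
Valence configurations: S²⁺ [Ne]3s²3p², N²⁺ [He]2s²2p¹, P²⁺ [Ne]3s²3p¹.
Tabulated IE_3 (kJ/mol): S 3357, N 4578, Mg 7733, P 2914.
Overall IE_3 order: P < S < N < Mg.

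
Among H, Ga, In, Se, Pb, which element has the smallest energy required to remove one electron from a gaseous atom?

In

H is in period 1, group 1; Ga is in period 4, group 13; Se is in period 4, group 16; In is in period 5, group 13; Pb is in period 6, group 14.
Across a period the outer electron is held more tightly (higher IE₁); down a group it sits in a higher shell, more shielded, and comes off more easily.
Neither a single period nor a single group — weigh both effects.
Ga > In: Ga sits above In in group 13, so the down-group effect alone puts Ga higher.
Pb > Ga: the two effects oppose for this pair; the across-period effect wins (716 vs 579 kJ/mol).
Se > Pb: relative to Pb, both the across-period and down-group shifts push Se's first ionization energy up.
H > Se: period and group pull opposite ways; the down-group shift dominates (1312 vs 941 kJ/mol).
Tabulated first ionization energy (kJ/mol): H 1312, Ga 579, Se 941, In 558, Pb 716.
The smallest energy required to remove one electron from a gaseous atom among these belongs to In.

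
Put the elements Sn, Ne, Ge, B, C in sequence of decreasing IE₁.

B is in period 2, group 13; C is in period 2, group 14; Ne is in period 2, group 18; Ge is in period 4, group 14; Sn is in period 5, group 14.
Removing the outermost electron gets harder across a period and easier down a group.
These span different periods and groups, so the two trends combine.
Ge > Sn: they share group 14; the group trend gives Ge the larger value.
B > Ge: the two effects oppose for this pair; the down-group effect wins (801 vs 762 kJ/mol).
C > B: C lies to the right of B in period 2, so the across-period effect alone puts C higher.
Ne > C: both are in period 2; the period trend gives Ne the larger value.
Tabulated first ionization energy (kJ/mol): B 801, C 1086, Ne 2081, Ge 762, Sn 709.
So from highest to lowest: Ne > C > B > Ge > Sn.

Ne, C, B, Ge, Sn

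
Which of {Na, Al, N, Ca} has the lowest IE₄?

Ca

The fourth ionization energy removes an electron from the +3 ion. For each element: Na³⁺ is already 2 electrons into the core; Al³⁺ is the bare [Ne] core; N³⁺ still has 2 valence electrons; Ca³⁺ is already 1 electron into the core.
Usually core removal costs more than valence removal, but here the competition is close: a tightly held n=2 valence electron can cost more to remove than an n=3 core electron, so the actual values have to decide it.
Tabulated IE_4 (kJ/mol): Na 9543, Al 11577, N 7475, Ca 6491.
Putting it together, IE_4: Ca < N < Na < Al.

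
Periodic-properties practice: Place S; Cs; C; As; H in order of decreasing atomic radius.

Cs > As > S > C > H

H is in period 1, group 1; C is in period 2, group 14; S is in period 3, group 16; As is in period 4, group 15; Cs is in period 6, group 1.
Across a period the added protons contract the valence shell; down a group each new principal shell makes the atom larger.
Neither a single period nor a single group — weigh both effects.
C > H: the two effects oppose for this pair; the down-group effect wins (75 vs 32 pm).
S > C: period and group pull opposite ways; the down-group shift dominates (103 vs 75 pm).
As > S: both effects reinforce here, so As is clearly the larger of the two.
Cs > As: both effects reinforce here, so Cs is clearly the larger of the two.
Approximate values (pm): H 32, C 75, S 103, As 121, Cs 232.
So from largest to smallest: Cs > As > S > C > H.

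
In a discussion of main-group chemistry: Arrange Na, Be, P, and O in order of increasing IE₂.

The second ionization energy removes an electron from the +1 ion. For each element: Na⁺ is the bare [Ne] core; Be⁺ still has 1 valence electron; P⁺ still has 4 valence electrons; O⁺ still has 5 valence electrons.
Breaking into a closed-shell core is much more expensive than removing a leftover valence electron — Na has the largest IE_2 here.
Valence configurations: Be⁺ [He]2s¹, P⁺ [Ne]3s²3p², O⁺ [He]2s²2p³.
Tabulated IE_2 (kJ/mol): Na 4562, Be 1757, P 1907, O 3388.
Hence IE_2: Be < P < O < Na.

Be < P < O < Na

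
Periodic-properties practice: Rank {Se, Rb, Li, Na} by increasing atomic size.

Se < Li < Na < Rb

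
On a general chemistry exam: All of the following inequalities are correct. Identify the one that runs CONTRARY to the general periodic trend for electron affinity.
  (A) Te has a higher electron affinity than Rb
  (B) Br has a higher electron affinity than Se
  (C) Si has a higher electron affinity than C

The general trend: electron affinity increases across a period and decreases down a group.
(A) Te (period 5, group 16) vs Rb (period 5, group 1): the stated order agrees with the simple trend.
(B) Br (period 4, group 17) vs Se (period 4, group 16): the stated order agrees with the simple trend.
(C) Si (period 3, group 14) vs C (period 2, group 14): the stated order contradicts the simple trend.
The exception is (C): Si's larger, more diffuse 3p orbitals accept an added electron slightly more readily than C's compact 2p.

(C)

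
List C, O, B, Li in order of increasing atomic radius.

O < C < B < Li

Moving right in a period, electrons are added to the same shell under a stronger nuclear pull, so atoms get smaller; moving down, a new shell is opened and atoms get larger.
All lie in period 2, so atomic radius increases right to left.
So from smallest to largest: O < C < B < Li.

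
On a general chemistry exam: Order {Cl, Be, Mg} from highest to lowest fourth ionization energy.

Be > Mg > Cl

The fourth ionization energy removes an electron from the +3 ion. For each element: Cl³⁺ still has 4 valence electrons; Be³⁺ is already 1 electron into the core; Mg³⁺ is already 1 electron into the core.
Breaking into a closed-shell core is much more expensive than removing a leftover valence electron — Mg and Be have the largest IE_4 here.
Tabulated IE_4 (kJ/mol): Cl 5159, Be 21007, Mg 10543.
Overall IE_4 order: Cl < Mg < Be.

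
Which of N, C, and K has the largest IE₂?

IE_2 is the cost of taking one more electron from the +1 cation: N⁺ still has 4 valence electrons; C⁺ still has 3 valence electrons; K⁺ is the bare [Ar] core.
Pulling an electron out of a noble-gas core costs far more than removing a remaining valence electron, so K sits at the high end of IE_2.
Valence configurations: N⁺ [He]2s²2p², C⁺ [He]2s²2p¹.
The numbers (kJ/mol): N 2856, C 2353, K 3052.
So the second ionization energies run C < N < K.

K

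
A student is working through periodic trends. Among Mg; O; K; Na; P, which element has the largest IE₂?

Na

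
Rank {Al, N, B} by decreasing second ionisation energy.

N > B > Al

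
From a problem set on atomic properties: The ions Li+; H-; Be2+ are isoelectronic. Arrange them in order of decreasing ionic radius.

All of these have 2 electrons, so size is governed by nuclear charge alone: the more protons, the stronger the pull on the same electron cloud, and the smaller the ion.
Nuclear charges: Be2+ (Z=4), Li+ (Z=3), H- (Z=1).
Largest to smallest: H- > Li+ > Be2+.

H-, Li+, Be2+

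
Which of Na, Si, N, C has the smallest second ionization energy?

Si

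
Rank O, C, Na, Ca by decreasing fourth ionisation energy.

After 3 electrons have been removed, what remains? O³⁺ still has 3 valence electrons; C³⁺ still has 1 valence electron; Na³⁺ is already 2 electrons into the core; Ca³⁺ is already 1 electron into the core.
Usually core removal costs more than valence removal, but here the competition is close: a tightly held n=2 valence electron can cost more to remove than an n=3 core electron, so the actual values have to decide it.
Valence configurations: O³⁺ [He]2s²2p¹, C³⁺ [He]2s¹.
The numbers (kJ/mol): O 7469, C 6223, Na 9543, Ca 6491.
Putting it together, IE_4: C < Ca < O < Na.

Na > O > Ca > C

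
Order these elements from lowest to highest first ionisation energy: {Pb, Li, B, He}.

He is in period 1, group 18; Li is in period 2, group 1; B is in period 2, group 13; Pb is in period 6, group 14.
IE₁ increases left→right with effective nuclear charge and decreases top→bottom as the valence shell moves farther out.
Here both period and group differ, so the two effects have to be weighed against each other.
Pb > Li: the two effects oppose for this pair; the across-period effect wins (716 vs 520 kJ/mol).
B > Pb: the two effects oppose for this pair; the down-group effect wins (801 vs 716 kJ/mol).
He > B: relative to B, both the across-period and down-group shifts push He's first ionization energy up.
Approximate values (kJ/mol): He 2372, Li 520, B 801, Pb 716.
So from lowest to highest: Li < Pb < B < He.

Li, Pb, B, He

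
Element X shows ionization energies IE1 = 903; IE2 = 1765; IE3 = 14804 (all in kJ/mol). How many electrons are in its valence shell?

Look for the largest jump between consecutive ionization energies: IE3/IE2 ≈ 8.4, far larger than any earlier ratio.
That jump marks the point where a core electron is being removed. So the atom has 2 valence electrons.

2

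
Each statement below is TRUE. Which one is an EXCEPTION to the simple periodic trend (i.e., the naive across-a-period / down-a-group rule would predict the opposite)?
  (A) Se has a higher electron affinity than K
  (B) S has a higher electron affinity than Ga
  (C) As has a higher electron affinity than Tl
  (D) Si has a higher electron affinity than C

(D)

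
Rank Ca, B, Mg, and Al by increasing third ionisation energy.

IE_3 is the cost of taking one more electron from the +2 cation: Ca²⁺ is the bare [Ar] core; B²⁺ still has 1 valence electron; Mg²⁺ is the bare [Ne] core; Al²⁺ still has 1 valence electron.
Core electrons are held far more tightly than valence electrons, so Ca and Mg top the IE_3 order.
Valence configurations: B²⁺ [He]2s¹, Al²⁺ [Ne]3s¹.
Approximate IE_3 values (kJ/mol): Ca 4912, B 3660, Mg 7733, Al 2745.
Overall IE_3 order: Al < B < Ca < Mg.

Al < B < Ca < Mg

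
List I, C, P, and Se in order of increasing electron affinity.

Electron affinity generally becomes more exothermic across a period toward the halogens and less exothermic down a group.
A diagonal step moves right (one effect) and down (the opposite effect) at once.
C > P: period and group pull opposite ways; the down-group shift dominates (122 vs 72 kJ/mol).
Se > C: the two effects oppose for this pair; the across-period effect wins (195 vs 122 kJ/mol).
I > Se: period and group pull opposite ways; the across-period shift dominates (295 vs 195 kJ/mol).
Tabulated electron affinity (kJ/mol): C 122, P 72, Se 195, I 295.
So from lowest to highest: P < C < Se < I.

P < C < Se < I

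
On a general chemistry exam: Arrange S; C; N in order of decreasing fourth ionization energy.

N > C > S

Consider each +3 ion: S³⁺ still has 3 valence electrons; C³⁺ still has 1 valence electron; N³⁺ still has 2 valence electrons.
All are still removing valence electrons, so compare the +3 ions as you would atoms: IE_4 generally rises across a period (higher Z_eff) and falls down a group (larger shell), subject to the usual subshell exceptions.
Valence configurations: S³⁺ [Ne]3s²3p¹, C³⁺ [He]2s¹, N³⁺ [He]2s².
Approximate IE_4 values (kJ/mol): S 4556, C 6223, N 7475.
So the fourth ionization energies run S < C < N.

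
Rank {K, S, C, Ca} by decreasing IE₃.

Ca > C > K > S

IE_3 is the cost of taking one more electron from the +2 cation: K²⁺ is already 1 electron into the core; S²⁺ still has 4 valence electrons; C²⁺ still has 2 valence electrons; Ca²⁺ is the bare [Ar] core.
Usually core removal costs more than valence removal, but here the competition is close: a tightly held n=2 valence electron can cost more to remove than an n=3 core electron, so the actual values have to decide it.
Valence configurations: S²⁺ [Ne]3s²3p², C²⁺ [He]2s².
Approximate IE_3 values (kJ/mol): K 4420, S 3357, C 4620, Ca 4912.
Putting it together, IE_3: S < K < C < Ca.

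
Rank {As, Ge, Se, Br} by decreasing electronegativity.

Br, Se, As, Ge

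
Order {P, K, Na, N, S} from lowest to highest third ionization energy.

After 2 electrons have been removed, what remains? P²⁺ still has 3 valence electrons; K²⁺ is already 1 electron into the core; Na²⁺ is already 1 electron into the core; N²⁺ still has 3 valence electrons; S²⁺ still has 4 valence electrons.
Usually core removal costs more than valence removal, but here the competition is close: a tightly held n=2 valence electron can cost more to remove than an n=3 core electron, so the actual values have to decide it.
Valence configurations: P²⁺ [Ne]3s²3p¹, N²⁺ [He]2s²2p¹, S²⁺ [Ne]3s²3p².
Approximate IE_3 values (kJ/mol): P 2914, K 4420, Na 6910, N 4578, S 3357.
Overall IE_3 order: P < S < K < N < Na.

P < S < K < N < Na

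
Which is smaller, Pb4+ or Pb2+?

Pb4+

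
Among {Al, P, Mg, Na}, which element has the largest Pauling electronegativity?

Na is in period 3, group 1; Mg is in period 3, group 2; Al is in period 3, group 13; P is in period 3, group 15.
EN rises left→right (higher Z_eff, smaller atoms) and falls top→bottom (larger, more shielded atoms).
All lie in period 3, so electronegativity increases left to right.
The largest Pauling electronegativity among these belongs to P.

P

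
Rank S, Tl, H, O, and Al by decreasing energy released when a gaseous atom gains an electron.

H is in period 1, group 1; O is in period 2, group 16; Al is in period 3, group 13; S is in period 3, group 16; Tl is in period 6, group 13.
Adding an electron releases more energy for atoms nearer the top right (short of the noble gases).
These span different periods and groups, so the two trends combine.
Al > Tl: Al sits above Tl in group 13, so the down-group effect alone puts Al higher.
H > Al: period and group pull opposite ways; the down-group shift dominates (73 vs 42 kJ/mol).
O > H: period and group pull opposite ways; the across-period shift dominates (141 vs 73 kJ/mol).
S > O: this pair runs against the simple trend — see the exception note.
Note the exception: S has a higher electron affinity than O, contrary to the simple trend — the compact 2p subshell of O repels the added electron more than S's larger 3p does.
Approximate values (kJ/mol): H 73, O 141, Al 42, S 200, Tl 19.
So from highest to lowest: S > O > H > Al > Tl.

S > O > H > Al > Tl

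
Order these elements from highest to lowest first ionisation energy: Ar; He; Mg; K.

He > Ar > Mg > K

He is in period 1, group 18; Mg is in period 3, group 2; Ar is in period 3, group 18; K is in period 4, group 1.
IE₁ increases left→right with effective nuclear charge and decreases top→bottom as the valence shell moves farther out.
These span different periods and groups, so the two trends combine.
Mg > K: both effects reinforce here, so Mg is clearly the higher of the two.
Ar > Mg: both are in period 3; the period trend gives Ar the larger value.
He > Ar: they share group 18; the group trend gives He the larger value.
Approximate values (kJ/mol): He 2372, Mg 738, Ar 1521, K 419.
So from highest to lowest: He > Ar > Mg > K.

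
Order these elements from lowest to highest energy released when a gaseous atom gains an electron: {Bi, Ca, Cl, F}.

Ca < Bi < F < Cl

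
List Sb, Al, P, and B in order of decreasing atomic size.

B is in period 2, group 13; Al is in period 3, group 13; P is in period 3, group 15; Sb is in period 5, group 15.
Moving right in a period, electrons are added to the same shell under a stronger nuclear pull, so atoms get smaller; moving down, a new shell is opened and atoms get larger.
These span different periods and groups, so the two trends combine.
P > B: the two effects oppose for this pair; the down-group effect wins (111 vs 85 pm).
Al > P: Al lies to the left of P in period 3, so the across-period effect alone puts Al larger.
Sb > Al: period and group pull opposite ways; the down-group shift dominates (140 vs 126 pm).
Approximate values (pm): B 85, Al 126, P 111, Sb 140.
So from largest to smallest: Sb > Al > P > B.

Sb, Al, P, B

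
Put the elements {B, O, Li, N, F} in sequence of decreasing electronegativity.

F, O, N, B, Li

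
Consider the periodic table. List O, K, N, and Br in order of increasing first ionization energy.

N is in period 2, group 15; O is in period 2, group 16; K is in period 4, group 1; Br is in period 4, group 17.
Removing the outermost electron gets harder across a period and easier down a group.
Here both period and group differ, so the two effects have to be weighed against each other.
Br > K: Br lies to the right of K in period 4, so the across-period effect alone puts Br higher.
O > Br: period and group pull opposite ways; the down-group shift dominates (1314 vs 1140 kJ/mol).
N > O: this pair runs against the simple trend — see the exception note.
Note the exception: N has a higher first ionization energy than O, contrary to the simple trend — pairing an electron in O's 2p⁴ costs repulsion energy, so O ionizes more easily than half-filled N (2p³).
Approximate values (kJ/mol): N 1402, O 1314, K 419, Br 1140.
So from lowest to highest: K < Br < O < N.

K, Br, O, N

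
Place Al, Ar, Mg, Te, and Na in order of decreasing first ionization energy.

Ar > Te > Mg > Al > Na

Na is in period 3, group 1; Mg is in period 3, group 2; Al is in period 3, group 13; Ar is in period 3, group 18; Te is in period 5, group 16.
Removing the outermost electron gets harder across a period and easier down a group.
These span different periods and groups, so the two trends combine.
Al > Na: both are in period 3; the period trend gives Al the larger value.
Mg > Al: this pair runs against the simple trend — see the exception note.
Te > Mg: the two effects oppose for this pair; the across-period effect wins (869 vs 738 kJ/mol).
Ar > Te: both effects reinforce here, so Ar is clearly the higher of the two.
Note the exception: Mg has a higher first ionization energy than Al, contrary to the simple trend — Al's single 3p electron is easier to remove than one from Mg's filled 3s².
Approximate values (kJ/mol): Na 496, Mg 738, Al 578, Ar 1521, Te 869.
So from highest to lowest: Ar > Te > Mg > Al > Na.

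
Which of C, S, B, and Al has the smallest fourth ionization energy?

S

After 3 electrons have been removed, what remains? C³⁺ still has 1 valence electron; S³⁺ still has 3 valence electrons; B³⁺ is the bare [He] core; Al³⁺ is the bare [Ne] core.
Breaking into a closed-shell core is much more expensive than removing a leftover valence electron — Al and B have the largest IE_4 here.
Valence configurations: C³⁺ [He]2s¹, S³⁺ [Ne]3s²3p¹.
The numbers (kJ/mol): C 6223, S 4556, B 25026, Al 11577.
So the fourth ionization energies run S < C < Al < B.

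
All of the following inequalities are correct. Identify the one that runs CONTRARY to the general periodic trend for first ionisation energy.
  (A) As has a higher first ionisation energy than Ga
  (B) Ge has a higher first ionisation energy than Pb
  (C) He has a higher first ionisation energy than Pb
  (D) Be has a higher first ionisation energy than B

The general trend: first ionisation energy increases across a period and decreases down a group.
(A) As (period 4, group 15) vs Ga (period 4, group 13): the stated order agrees with the simple trend.
(B) Ge (period 4, group 14) vs Pb (period 6, group 14): the stated order agrees with the simple trend.
(C) He (period 1, group 18) vs Pb (period 6, group 14): the stated order agrees with the simple trend.
(D) Be (period 2, group 2) vs B (period 2, group 13): the stated order contradicts the simple trend.
The exception is (D): removing B's lone 2p electron is easier than breaking Be's filled 2s².

(D)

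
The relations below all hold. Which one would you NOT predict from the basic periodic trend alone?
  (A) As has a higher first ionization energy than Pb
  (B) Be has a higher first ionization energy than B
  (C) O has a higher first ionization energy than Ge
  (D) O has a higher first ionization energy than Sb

(B)

The general trend: first ionization energy increases across a period and decreases down a group.
(A) As (period 4, group 15) vs Pb (period 6, group 14): the stated order agrees with the simple trend.
(B) Be (period 2, group 2) vs B (period 2, group 13): the stated order contradicts the simple trend.
(C) O (period 2, group 16) vs Ge (period 4, group 14): the stated order agrees with the simple trend.
(D) O (period 2, group 16) vs Sb (period 5, group 15): the stated order agrees with the simple trend.
The exception is (B): removing B's lone 2p electron is easier than breaking Be's filled 2s².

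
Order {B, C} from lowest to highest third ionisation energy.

B < C

Consider each +2 ion: B²⁺ still has 1 valence electron; C²⁺ still has 2 valence electrons.
All are still removing valence electrons, so compare the +2 ions as you would atoms: IE_3 generally rises across a period (higher Z_eff) and falls down a group (larger shell), subject to the usual subshell exceptions.
Valence configurations: B²⁺ [He]2s¹, C²⁺ [He]2s².
Approximate IE_3 values (kJ/mol): B 3660, C 4620.
So the third ionization energies run B < C.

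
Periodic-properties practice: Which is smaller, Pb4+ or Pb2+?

Both ions have Z = 82 protons, but Pb4+ has lost more electrons, so its remaining electrons feel a larger effective nuclear charge per electron and are pulled in more tightly.
Higher positive charge → smaller ion, so Pb2+ > Pb4+.

Pb4+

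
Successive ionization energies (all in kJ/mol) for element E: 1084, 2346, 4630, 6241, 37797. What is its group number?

Group 14

Look for the largest jump between consecutive ionization energies: IE5/IE4 ≈ 6.1, far larger than any earlier ratio.
That jump marks the point where a core electron is being removed. So the atom has 4 valence electrons.
A main-group element with 4 valence electrons is in group 14.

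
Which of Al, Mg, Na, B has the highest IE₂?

The second ionization energy removes an electron from the +1 ion. For each element: Al⁺ still has 2 valence electrons; Mg⁺ still has 1 valence electron; Na⁺ is the bare [Ne] core; B⁺ still has 2 valence electrons.
Breaking into a closed-shell core is much more expensive than removing a leftover valence electron — Na has the largest IE_2 here.
Valence configurations: Al⁺ [Ne]3s², Mg⁺ [Ne]3s¹, B⁺ [He]2s².
The numbers (kJ/mol): Al 1817, Mg 1451, Na 4562, B 2427.
Putting it together, IE_2: Mg < Al < B < Na.

Na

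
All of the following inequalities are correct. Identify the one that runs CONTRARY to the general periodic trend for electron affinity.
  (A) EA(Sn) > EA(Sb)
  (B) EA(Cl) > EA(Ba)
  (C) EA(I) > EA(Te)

(A)

The general trend: electron affinity increases across a period and decreases down a group.
(A) Sn (period 5, group 14) vs Sb (period 5, group 15): the stated order contradicts the simple trend.
(B) Cl (period 3, group 17) vs Ba (period 6, group 2): the stated order agrees with the simple trend.
(C) I (period 5, group 17) vs Te (period 5, group 16): the stated order agrees with the simple trend.
The exception is (A): adding an electron to Sb's half-filled 5p³ is unfavourable, so Sn has the more exothermic EA.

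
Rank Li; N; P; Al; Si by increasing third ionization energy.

Al < P < Si < N < Li

IE_3 is the cost of taking one more electron from the +2 cation: Li²⁺ is already 1 electron into the core; N²⁺ still has 3 valence electrons; P²⁺ still has 3 valence electrons; Al²⁺ still has 1 valence electron; Si²⁺ still has 2 valence electrons.
Pulling an electron out of a noble-gas core costs far more than removing a remaining valence electron, so Li sits at the high end of IE_3.
Valence configurations: N²⁺ [He]2s²2p¹, P²⁺ [Ne]3s²3p¹, Al²⁺ [Ne]3s¹, Si²⁺ [Ne]3s².
P²⁺ loses a lone 3p electron whereas Si²⁺ must break into a filled 3s² pair, so IE_3(Si) > IE_3(P) even though P has the higher nuclear charge.
The numbers (kJ/mol): Li 11815, N 4578, P 2914, Al 2745, Si 3232.
So the third ionization energies run Al < P < Si < N < Li.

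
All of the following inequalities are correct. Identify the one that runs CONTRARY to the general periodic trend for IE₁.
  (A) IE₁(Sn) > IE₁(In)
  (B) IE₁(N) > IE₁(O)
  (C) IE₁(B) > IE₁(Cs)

(B)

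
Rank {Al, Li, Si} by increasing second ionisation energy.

IE_2 is the cost of taking one more electron from the +1 cation: Al⁺ still has 2 valence electrons; Li⁺ is the bare [He] core; Si⁺ still has 3 valence electrons.
Pulling an electron out of a noble-gas core costs far more than removing a remaining valence electron, so Li sits at the high end of IE_2.
Valence configurations: Al⁺ [Ne]3s², Si⁺ [Ne]3s²3p¹.
Si⁺ loses a lone 3p electron whereas Al⁺ must break into a filled 3s² pair, so IE_2(Al) > IE_2(Si) even though Si has the higher nuclear charge.
Tabulated IE_2 (kJ/mol): Al 1817, Li 7298, Si 1577.
Overall IE_2 order: Si < Al < Li.

Si, Al, Li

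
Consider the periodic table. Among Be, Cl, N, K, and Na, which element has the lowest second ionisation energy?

Be

Consider each +1 ion: Be⁺ still has 1 valence electron; Cl⁺ still has 6 valence electrons; N⁺ still has 4 valence electrons; K⁺ is the bare [Ar] core; Na⁺ is the bare [Ne] core.
Pulling an electron out of a noble-gas core costs far more than removing a remaining valence electron, so K and Na sit at the high end of IE_2.
Valence configurations: Be⁺ [He]2s¹, Cl⁺ [Ne]3s²3p⁴, N⁺ [He]2s²2p².
Tabulated IE_2 (kJ/mol): Be 1757, Cl 2298, N 2856, K 3052, Na 4562.
Putting it together, IE_2: Be < Cl < N < K < Na.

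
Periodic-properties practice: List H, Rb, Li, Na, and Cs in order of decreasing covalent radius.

Cs > Rb > Na > Li > H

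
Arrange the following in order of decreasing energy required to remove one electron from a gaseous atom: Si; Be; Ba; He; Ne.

He > Ne > Be > Si > Ba

IE₁ increases left→right with effective nuclear charge and decreases top→bottom as the valence shell moves farther out.
These span different periods and groups, so the two trends combine.
Si > Ba: relative to Ba, both the across-period and down-group shifts push Si's first ionization energy up.
Be > Si: the two effects oppose for this pair; the down-group effect wins (900 vs 786 kJ/mol).
Ne > Be: Ne lies to the right of Be in period 2, so the across-period effect alone puts Ne higher.
He > Ne: they share group 18; the group trend gives He the larger value.
Approximate values (kJ/mol): He 2372, Be 900, Ne 2081, Si 786, Ba 503.
So from highest to lowest: He > Ne > Be > Si > Ba.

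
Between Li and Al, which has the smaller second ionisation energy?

Al

The second ionization energy removes an electron from the +1 ion. For each element: Li⁺ is the bare [He] core; Al⁺ still has 2 valence electrons.
Pulling an electron out of a noble-gas core costs far more than removing a remaining valence electron, so Li sits at the high end of IE_2.
The numbers (kJ/mol): Li 7298, Al 1817.
Putting it together, IE_2: Al < Li.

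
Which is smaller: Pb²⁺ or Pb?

Forming Pb²⁺ removes 2 electrons from Pb. Fewer electrons for the same nuclear charge means less shielding and a higher Z_eff on the remaining electrons.
A cation is smaller than its parent atom: Pb²⁺ < Pb.

Pb²⁺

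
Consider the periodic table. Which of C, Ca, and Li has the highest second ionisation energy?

Li

Consider each +1 ion: C⁺ still has 3 valence electrons; Ca⁺ still has 1 valence electron; Li⁺ is the bare [He] core.
Pulling an electron out of a noble-gas core costs far more than removing a remaining valence electron, so Li sits at the high end of IE_2.
Valence configurations: C⁺ [He]2s²2p¹, Ca⁺ [Ar]4s¹.
The numbers (kJ/mol): C 2353, Ca 1145, Li 7298.
So the second ionization energies run Ca < C < Li.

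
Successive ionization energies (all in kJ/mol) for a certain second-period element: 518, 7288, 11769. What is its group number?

Group 1

Look for the largest jump between consecutive ionization energies: IE2/IE1 ≈ 14.1, far larger than any earlier ratio.
That jump marks the point where a core electron is being removed. So the atom has 1 valence electron.
A main-group element with 1 valence electron is in group 1.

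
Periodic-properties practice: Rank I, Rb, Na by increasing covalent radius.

I < Na < Rb

Na is in period 3, group 1; Rb is in period 5, group 1; I is in period 5, group 17.
Moving right in a period, electrons are added to the same shell under a stronger nuclear pull, so atoms get smaller; moving down, a new shell is opened and atoms get larger.
Neither a single period nor a single group — weigh both effects.
Na > I: the two effects oppose for this pair; the across-period effect wins (155 vs 133 pm).
Rb > Na: they share group 1; the group trend gives Rb the larger value.
For reference (pm): Na 155, Rb 210, I 133.
So from smallest to largest: I < Na < Rb.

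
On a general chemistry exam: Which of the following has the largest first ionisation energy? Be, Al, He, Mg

He

He is in period 1, group 18; Be is in period 2, group 2; Mg is in period 3, group 2; Al is in period 3, group 13.
Removing the outermost electron gets harder across a period and easier down a group.
These span different periods and groups, so the two trends combine.
Mg > Al: this pair runs against the simple trend — see the exception note.
Be > Mg: Be sits above Mg in group 2, so the down-group effect alone puts Be higher.
He > Be: both effects reinforce here, so He is clearly the higher of the two.
Note the exception: Mg has a higher first ionization energy than Al, contrary to the simple trend — Al's single 3p electron is easier to remove than one from Mg's filled 3s².
Approximate values (kJ/mol): He 2372, Be 900, Mg 738, Al 578.
The largest first ionisation energy among these belongs to He.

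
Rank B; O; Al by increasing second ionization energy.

After 1 electron has been removed, what remains? B⁺ still has 2 valence electrons; O⁺ still has 5 valence electrons; Al⁺ still has 2 valence electrons.
All are still removing valence electrons, so compare the +1 ions as you would atoms: IE_2 generally rises across a period (higher Z_eff) and falls down a group (larger shell), subject to the usual subshell exceptions.
Valence configurations: B⁺ [He]2s², O⁺ [He]2s²2p³, Al⁺ [Ne]3s².
Approximate IE_2 values (kJ/mol): B 2427, O 3388, Al 1817.
Putting it together, IE_2: Al < B < O.

Al < B < O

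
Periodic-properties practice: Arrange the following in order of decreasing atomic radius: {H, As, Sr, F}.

H is in period 1, group 1; F is in period 2, group 17; As is in period 4, group 15; Sr is in period 5, group 2.
Atomic radius shrinks across a period as nuclear charge pulls the same shell inward, and grows down a group as new shells are added.
These span different periods and groups, so the two trends combine.
F > H: period and group pull opposite ways; the down-group shift dominates (64 vs 32 pm).
As > F: relative to F, both the across-period and down-group shifts push As's atomic radius up.
Sr > As: both effects reinforce here, so Sr is clearly the larger of the two.
Tabulated atomic radius (pm): H 32, F 64, As 121, Sr 185.
So from largest to smallest: Sr > As > F > H.

Sr, As, F, H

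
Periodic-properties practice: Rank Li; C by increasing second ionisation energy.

IE_2 is the cost of taking one more electron from the +1 cation: Li⁺ is the bare [He] core; C⁺ still has 3 valence electrons.
Core electrons are held far more tightly than valence electrons, so Li tops the IE_2 order.
The numbers (kJ/mol): Li 7298, C 2353.
Overall IE_2 order: C < Li.

C, Li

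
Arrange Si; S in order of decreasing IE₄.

S, Si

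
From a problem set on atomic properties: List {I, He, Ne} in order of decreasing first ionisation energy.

He > Ne > I

He is in period 1, group 18; Ne is in period 2, group 18; I is in period 5, group 17.
Across a period the outer electron is held more tightly (higher IE₁); down a group it sits in a higher shell, more shielded, and comes off more easily.
Here both period and group differ, so the two effects have to be weighed against each other.
Ne > I: relative to I, both the across-period and down-group shifts push Ne's first ionization energy up.
He > Ne: they share group 18; the group trend gives He the larger value.
Tabulated first ionization energy (kJ/mol): He 2372, Ne 2081, I 1008.
So from highest to lowest: He > Ne > I.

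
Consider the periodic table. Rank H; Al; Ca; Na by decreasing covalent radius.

Atomic radius shrinks across a period as nuclear charge pulls the same shell inward, and grows down a group as new shells are added.
Here both period and group differ, so the two effects have to be weighed against each other.
Al > H: the two effects oppose for this pair; the down-group effect wins (126 vs 32 pm).
Na > Al: both are in period 3; the period trend gives Na the larger value.
Ca > Na: period and group pull opposite ways; the down-group shift dominates (171 vs 155 pm).
For reference (pm): H 32, Na 155, Al 126, Ca 171.
So from largest to smallest: Ca > Na > Al > H.

Ca > Na > Al > H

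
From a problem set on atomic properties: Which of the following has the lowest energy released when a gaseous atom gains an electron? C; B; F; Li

B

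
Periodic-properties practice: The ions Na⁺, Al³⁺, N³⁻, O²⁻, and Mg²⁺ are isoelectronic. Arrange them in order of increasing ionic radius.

All of these have 10 electrons, so size is governed by nuclear charge alone: the more protons, the stronger the pull on the same electron cloud, and the smaller the ion.
Nuclear charges: Al³⁺ (Z=13), Mg²⁺ (Z=12), Na⁺ (Z=11), O²⁻ (Z=8), N³⁻ (Z=7).
Smallest to largest: Al³⁺ < Mg²⁺ < Na⁺ < O²⁻ < N³⁻.

Al³⁺, Mg²⁺, Na⁺, O²⁻, N³⁻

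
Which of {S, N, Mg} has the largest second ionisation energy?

N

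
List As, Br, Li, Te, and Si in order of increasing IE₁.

Li < Si < Te < As < Br

Across a period the outer electron is held more tightly (higher IE₁); down a group it sits in a higher shell, more shielded, and comes off more easily.
Neither a single period nor a single group — weigh both effects.
Si > Li: period and group pull opposite ways; the across-period shift dominates (786 vs 520 kJ/mol).
Te > Si: period and group pull opposite ways; the across-period shift dominates (869 vs 786 kJ/mol).
As > Te: the two effects oppose for this pair; the down-group effect wins (947 vs 869 kJ/mol).
Br > As: both are in period 4; the period trend gives Br the larger value.
Tabulated first ionization energy (kJ/mol): Li 520, Si 786, As 947, Br 1140, Te 869.
So from lowest to highest: Li < Si < Te < As < Br.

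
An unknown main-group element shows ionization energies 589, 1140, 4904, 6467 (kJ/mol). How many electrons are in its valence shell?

2

Look for the largest jump between consecutive ionization energies: IE3/IE2 ≈ 4.3, far larger than any earlier ratio.
That jump marks the point where a core electron is being removed. So the atom has 2 valence electrons.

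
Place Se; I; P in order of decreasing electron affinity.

I > Se > P

P is in period 3, group 15; Se is in period 4, group 16; I is in period 5, group 17.
Adding an electron releases more energy for atoms nearer the top right (short of the noble gases).
A diagonal step moves right (one effect) and down (the opposite effect) at once.
Se > P: period and group pull opposite ways; the across-period shift dominates (195 vs 72 kJ/mol).
I > Se: the two effects oppose for this pair; the across-period effect wins (295 vs 195 kJ/mol).
Approximate values (kJ/mol): P 72, Se 195, I 295.
So from highest to lowest: I > Se > P.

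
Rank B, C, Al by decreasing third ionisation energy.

C > B > Al

The third ionization energy removes an electron from the +2 ion. For each element: B²⁺ still has 1 valence electron; C²⁺ still has 2 valence electrons; Al²⁺ still has 1 valence electron.
All are still removing valence electrons, so compare the +2 ions as you would atoms: IE_3 generally rises across a period (higher Z_eff) and falls down a group (larger shell), subject to the usual subshell exceptions.
Valence configurations: B²⁺ [He]2s¹, C²⁺ [He]2s², Al²⁺ [Ne]3s¹.
The numbers (kJ/mol): B 3660, C 4620, Al 2745.
Putting it together, IE_3: Al < B < C.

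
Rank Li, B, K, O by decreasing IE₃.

Consider each +2 ion: Li²⁺ is already 1 electron into the core; B²⁺ still has 1 valence electron; K²⁺ is already 1 electron into the core; O²⁺ still has 4 valence electrons.
Usually core removal costs more than valence removal, but here the competition is close: a tightly held n=2 valence electron can cost more to remove than an n=3 core electron, so the actual values have to decide it.
Valence configurations: B²⁺ [He]2s¹, O²⁺ [He]2s²2p².
Tabulated IE_3 (kJ/mol): Li 11815, B 3660, K 4420, O 5300.
So the third ionization energies run B < K < O < Li.

Li, O, K, B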